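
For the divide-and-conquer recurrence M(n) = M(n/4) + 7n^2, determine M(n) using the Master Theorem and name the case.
Master Theorem template: M(n) = a·M(n/b) + f(n).
Here: a=1, b=4, f(n)=7n^2
Compute log_b(a) = log_4(1) = 0.
f(n) = 7n^2 = Ω(n^(0+ε)) with ε = 2, and the regularity condition holds (a·f(n/b) = (a/b^2)·f(n) with a/b^2 = 4^-2 < 1). Case 3: M(n) = Θ(f(n)) = Θ(n^2).

Case 3: M(n) = Θ(n^2)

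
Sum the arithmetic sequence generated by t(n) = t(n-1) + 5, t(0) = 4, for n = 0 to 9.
Computing the sequence terms: 4, 9, 14, 19, 24, 29, 34, 39, 44, 49
Adding these values together:

265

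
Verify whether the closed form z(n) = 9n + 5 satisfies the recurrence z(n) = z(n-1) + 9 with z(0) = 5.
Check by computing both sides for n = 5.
From the recurrence with z(0) = 5:
  z(0) = 5, z(1) = 14, z(2) = 23, z(3) = 32, z(4) = 41, z(5) = 50
  so the recurrence gives z(5) = 50.
From the proposed closed form z(n) = 9n + 5:
  z(5) = 50.
Both sides give 50 at n = 5, and the initial condition(s) match, so the closed form is consistent.

Yes, the closed form is correct.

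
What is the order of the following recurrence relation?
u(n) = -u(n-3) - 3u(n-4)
The order is the largest lag k for which u(n-k) appears. Here the deepest term is u(n-4), so the order is 4.

Order 4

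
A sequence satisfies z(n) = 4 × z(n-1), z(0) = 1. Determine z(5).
Computing step by step:
z(0) = 1
z(1) = 4 × 1 = 4
z(2) = 4 × 4 = 16
z(3) = 4 × 16 = 64
z(4) = 4 × 64 = 256
z(5) = 4 × 256 = 1024

1024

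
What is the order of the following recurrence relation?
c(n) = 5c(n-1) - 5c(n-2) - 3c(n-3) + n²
The order is the largest lag k for which c(n-k) appears. Here the deepest term is c(n-3) (the n² term is non-homogeneous and does not affect the order), so the order is 3.

Order 3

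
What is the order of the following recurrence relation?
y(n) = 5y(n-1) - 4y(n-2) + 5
The order is the largest lag k for which y(n-k) appears. Here the deepest term is y(n-2) (the 5 term is non-homogeneous and does not affect the order), so the order is 2.

Order 2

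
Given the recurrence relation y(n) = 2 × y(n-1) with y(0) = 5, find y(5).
Computing step by step:
y(0) = 5
y(1) = 2 × 5 = 10
y(2) = 2 × 10 = 20
y(3) = 2 × 20 = 40
y(4) = 2 × 40 = 80
y(5) = 2 × 80 = 160

160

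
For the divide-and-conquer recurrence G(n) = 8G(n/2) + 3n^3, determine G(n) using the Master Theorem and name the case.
Master Theorem template: G(n) = a·G(n/b) + f(n).
Here: a=8, b=2, f(n)=3n^3
Compute log_b(a) = log_2(8) = 3.
f(n) = 3n^3 = Θ(n^3). Case 2: G(n) = Θ(n^3 log n).

Case 2: G(n) = Θ(n^3 log n)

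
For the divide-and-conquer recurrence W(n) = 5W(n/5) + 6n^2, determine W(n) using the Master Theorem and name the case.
Master Theorem template: W(n) = a·W(n/b) + f(n).
Here: a=5, b=5, f(n)=6n^2
Compute log_b(a) = log_5(5) = 1.
f(n) = 6n^2 = Ω(n^(1+ε)) with ε = 1, and the regularity condition holds (a·f(n/b) = (a/b^2)·f(n) with a/b^2 = 5^-1 < 1). Case 3: W(n) = Θ(f(n)) = Θ(n^2).

Case 3: W(n) = Θ(n^2)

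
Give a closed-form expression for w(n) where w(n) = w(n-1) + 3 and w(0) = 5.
Recurrence: w(n) = w(n-1) + 3, initial: w(0) = 5.
Each step adds 3, so w(n) = w(0) + 3n = 3n + 5.

w(n) = 3n + 5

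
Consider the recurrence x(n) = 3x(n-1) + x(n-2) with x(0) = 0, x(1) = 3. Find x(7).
Computing the sequence terms:
0, 3, 9, 30, 99, 327, 1080, 3567

3567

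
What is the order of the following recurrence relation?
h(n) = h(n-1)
The order is the largest lag k for which h(n-k) appears. Here the deepest term is h(n-1), so the order is 1.

Order 1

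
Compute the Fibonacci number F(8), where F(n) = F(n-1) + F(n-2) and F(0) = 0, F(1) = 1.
Computing the sequence terms:
0, 1, 1, 2, 3, 5, 8, 13, 21

21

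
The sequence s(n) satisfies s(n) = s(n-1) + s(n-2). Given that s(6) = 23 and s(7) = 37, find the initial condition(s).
Work backwards using s(k) = s(k+2) - s(k+1):
s(5) = s(7) - s(6) = 37 - 23 = 14
s(4) = s(6) - s(5) = 23 - 14 = 9
s(3) = s(5) - s(4) = 14 - 9 = 5
s(2) = s(4) - s(3) = 9 - 5 = 4
s(1) = s(3) - s(2) = 5 - 4 = 1
s(0) = s(2) - s(1) = 4 - 1 = 3

s(0) = 3, s(1) = 1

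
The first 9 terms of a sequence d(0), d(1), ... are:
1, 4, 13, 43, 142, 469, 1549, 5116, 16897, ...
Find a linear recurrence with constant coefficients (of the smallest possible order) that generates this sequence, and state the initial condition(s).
Look for the lowest-order linear relation among consecutive terms.
Observation: d(n) - 3·d(n-1) - (1)·d(n-2) = 0 holds for the shown terms, and no order-1 relation d(n) = α·d(n-1) + β fits.
Check at n=3: 3·13 + (1)·4 = 43. ✓

d(n) = 3d(n-1) + d(n-2), d(0) = 1, d(1) = 4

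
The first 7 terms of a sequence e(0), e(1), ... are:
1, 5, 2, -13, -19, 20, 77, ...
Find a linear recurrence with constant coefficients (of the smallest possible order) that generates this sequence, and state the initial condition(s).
Look for the lowest-order linear relation among consecutive terms.
Observation: e(n) - 1·e(n-1) - (-3)·e(n-2) = 0 holds for the shown terms, and no order-1 relation e(n) = α·e(n-1) + β fits.
Check at n=3: 1·2 + (-3)·5 = -13. ✓

e(n) = e(n-1) - 3e(n-2), e(0) = 1, e(1) = 5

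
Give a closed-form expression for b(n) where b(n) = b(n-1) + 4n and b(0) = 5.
Recurrence: b(n) = b(n-1) + 4n, initial: b(0) = 5.
Telescoping: b(n) = b(0) + 4·Σᵢ₌₁ⁿ i = 5 + 4·n(n+1)/2.

b(n) = 4·n(n+1)/2 + 5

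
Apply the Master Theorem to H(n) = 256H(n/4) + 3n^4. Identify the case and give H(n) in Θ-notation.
Master Theorem template: H(n) = a·H(n/b) + f(n).
Here: a=256, b=4, f(n)=3n^4
Compute log_b(a) = log_4(256) = 4.
f(n) = 3n^4 = Θ(n^4). Case 2: H(n) = Θ(n^4 log n).

Case 2: H(n) = Θ(n^4 log n)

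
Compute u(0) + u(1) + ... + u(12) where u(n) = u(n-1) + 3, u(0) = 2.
Computing the sequence terms: 2, 5, 8, 11, 14, 17, 20, 23, 26, 29, 32, 35, 38
Adding these values together:

260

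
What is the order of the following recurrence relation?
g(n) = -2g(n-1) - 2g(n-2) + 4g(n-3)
The order is the largest lag k for which g(n-k) appears. Here the deepest term is g(n-3), so the order is 3.

Order 3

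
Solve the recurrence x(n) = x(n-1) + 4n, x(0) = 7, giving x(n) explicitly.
Recurrence: x(n) = x(n-1) + 4n, initial: x(0) = 7.
Telescoping: x(n) = x(0) + 4·Σᵢ₌₁ⁿ i = 7 + 4·n(n+1)/2.

x(n) = 4·n(n+1)/2 + 7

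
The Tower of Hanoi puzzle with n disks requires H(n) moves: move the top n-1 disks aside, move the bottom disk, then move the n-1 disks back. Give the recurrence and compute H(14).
Moving n disks = move the top n-1 disks aside (H(n-1) moves) + move the largest disk (1 move) + move the n-1 disks back on top (H(n-1) moves), so H(n) = 2H(n-1) + 1, with H(1) = 1 (a single disk takes one move).
First terms: 1, 3, 7, 15, 31, 63, … — each is one less than a power of 2. Indeed H(n) + 1 = 2(H(n-1) + 1) with H(1) + 1 = 2, so H(n) + 1 = 2ⁿ and H(n) = 2ⁿ - 1.
Hence H(14) = 2^14 - 1 = 16384 - 1 = 16383.

H(n) = 2H(n-1) + 1, H(1) = 1; H(14) = 16383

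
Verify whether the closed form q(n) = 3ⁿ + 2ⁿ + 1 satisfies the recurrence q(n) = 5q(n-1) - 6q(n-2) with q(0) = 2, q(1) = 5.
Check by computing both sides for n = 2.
From the recurrence with q(0) = 2, q(1) = 5:
  q(0) = 2, q(1) = 5, q(2) = 13
  so the recurrence gives q(2) = 13.
From the proposed closed form q(n) = 3ⁿ + 2ⁿ + 1:
  q(2) = 14.
The recurrence gives 13 but the closed form gives 14, so the closed form does not satisfy the recurrence.

No, the closed form is incorrect.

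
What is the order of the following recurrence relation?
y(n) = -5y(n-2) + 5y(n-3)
The order is the largest lag k for which y(n-k) appears. Here the deepest term is y(n-3), so the order is 3.

Order 3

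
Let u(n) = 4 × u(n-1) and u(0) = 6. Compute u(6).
Computing step by step:
u(0) = 6
u(1) = 4 × 6 = 24
u(2) = 4 × 24 = 96
u(3) = 4 × 96 = 384
u(4) = 4 × 384 = 1536
u(5) = 4 × 1536 = 6144
u(6) = 4 × 6144 = 24576

24576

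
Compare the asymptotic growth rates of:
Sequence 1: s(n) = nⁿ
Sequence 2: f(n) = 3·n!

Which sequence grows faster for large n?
Comparing growth rates:
Growth-rate hierarchy: log n ≺ any polynomial ≺ any exponential cⁿ (c>1) ≺ n! ≺ nⁿ.
super-exponential nⁿ dominates factorial asymptotically.

s(n) grows faster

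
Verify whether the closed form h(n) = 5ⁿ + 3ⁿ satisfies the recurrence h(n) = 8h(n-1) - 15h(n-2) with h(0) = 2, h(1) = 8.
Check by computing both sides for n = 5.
From the recurrence with h(0) = 2, h(1) = 8:
  h(0) = 2, h(1) = 8, h(2) = 34, h(3) = 152, h(4) = 706, h(5) = 3368
  so the recurrence gives h(5) = 3368.
From the proposed closed form h(n) = 5ⁿ + 3ⁿ:
  h(5) = 3368.
Both sides give 3368 at n = 5, and the initial condition(s) match, so the closed form is consistent.

Yes, the closed form is correct.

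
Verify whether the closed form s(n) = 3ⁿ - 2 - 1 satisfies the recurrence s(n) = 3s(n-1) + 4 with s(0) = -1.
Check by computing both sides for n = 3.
From the recurrence with s(0) = -1:
  s(0) = -1, s(1) = 1, s(2) = 7, s(3) = 25
  so the recurrence gives s(3) = 25.
From the proposed closed form s(n) = 3ⁿ - 2 - 1:
  s(3) = 24.
The recurrence gives 25 but the closed form gives 24, so the closed form does not satisfy the recurrence.

No, the closed form is incorrect.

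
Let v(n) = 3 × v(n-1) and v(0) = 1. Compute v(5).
Computing step by step:
v(0) = 1
v(1) = 3 × 1 = 3
v(2) = 3 × 3 = 9
v(3) = 3 × 9 = 27
v(4) = 3 × 27 = 81
v(5) = 3 × 81 = 243

243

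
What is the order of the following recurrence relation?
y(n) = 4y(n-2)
The order is the largest lag k for which y(n-k) appears. Here the deepest term is y(n-2), so the order is 2.

Order 2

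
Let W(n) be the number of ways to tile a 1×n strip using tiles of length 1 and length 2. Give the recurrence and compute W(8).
Condition on the last tile: it has length 1 (leaving a 1×(n-1) strip) or length 2 (leaving a 1×(n-2) strip), so W(n) = W(n-1) + W(n-2) (order-2 linear recurrence).
For 0 ≤ i < 2 only unit tiles fit, so W(i) = 1.
Iterating the recurrence: W(2) = 2, W(3) = 3, W(4) = 5, W(5) = 8, W(6) = 13, W(7) = 21, W(8) = 34.

W(n) = W(n-1) + W(n-2), with W(i) = 1 for 0 ≤ i < 2; W(8) = 34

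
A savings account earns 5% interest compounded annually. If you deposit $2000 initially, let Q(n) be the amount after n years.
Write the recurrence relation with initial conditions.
Each year the balance grows by 5%, i.e. is multiplied by 1 + 5/100 = 1.05, so Q(n) = 1.05 × Q(n-1). The initial deposit gives Q(0) = 2000.
Unrolling gives the closed form Q(n) = 2000 × (1.05)ⁿ.

Q(n) = 1.05 × Q(n-1), Q(0) = 2000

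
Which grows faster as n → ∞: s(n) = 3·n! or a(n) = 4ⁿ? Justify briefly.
Comparing growth rates:
Growth-rate hierarchy: log n ≺ any polynomial ≺ any exponential cⁿ (c>1) ≺ n! ≺ nⁿ.
factorial dominates exponential base 4 asymptotically.

s(n) grows faster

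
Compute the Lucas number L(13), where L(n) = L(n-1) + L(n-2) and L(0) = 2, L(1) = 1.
Computing the sequence terms:
2, 1, 3, 4, 7, 11, 18, 29, 47, 76, 123, 199, 322, 521

521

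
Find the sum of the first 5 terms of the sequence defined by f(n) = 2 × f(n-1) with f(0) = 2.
Computing the sequence terms: 2, 4, 8, 16, 32
Adding these values together:

62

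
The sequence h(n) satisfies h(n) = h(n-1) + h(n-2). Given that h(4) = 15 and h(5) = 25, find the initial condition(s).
Work backwards using h(k) = h(k+2) - h(k+1):
h(3) = h(5) - h(4) = 25 - 15 = 10
h(2) = h(4) - h(3) = 15 - 10 = 5
h(1) = h(3) - h(2) = 10 - 5 = 5
h(0) = h(2) - h(1) = 5 - 5 = 0

h(0) = 0, h(1) = 5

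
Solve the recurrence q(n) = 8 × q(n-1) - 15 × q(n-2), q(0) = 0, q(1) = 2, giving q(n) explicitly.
Recurrence: q(n) = 8 × q(n-1) - 15 × q(n-2), initial: q(0) = 0, q(1) = 2.
Characteristic equation: r² - 8r + 15 = 0, which factors as (r - 5)(r - 3) = 0, so r = 5, 3. General solution q(n) = A·5ⁿ + B·3ⁿ. From q(0) = 0: A + B = 0. From q(1) = 2: 5A + 3B = 2. Solving gives A = 1, B = -1.

q(n) = 5ⁿ - 3ⁿ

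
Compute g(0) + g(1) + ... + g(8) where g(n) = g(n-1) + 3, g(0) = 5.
Computing the sequence terms: 5, 8, 11, 14, 17, 20, 23, 26, 29
Adding these values together:

153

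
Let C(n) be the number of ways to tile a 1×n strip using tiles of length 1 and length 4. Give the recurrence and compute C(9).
Condition on the last tile: it has length 1 (leaving a 1×(n-1) strip) or length 4 (leaving a 1×(n-4) strip), so C(n) = C(n-1) + C(n-4) (order-4 linear recurrence).
For 0 ≤ i < 4 only unit tiles fit, so C(i) = 1.
Iterating the recurrence: C(4) = 2, C(5) = 3, C(6) = 4, C(7) = 5, C(8) = 7, C(9) = 10.

C(n) = C(n-1) + C(n-4), with C(i) = 1 for 0 ≤ i < 4; C(9) = 10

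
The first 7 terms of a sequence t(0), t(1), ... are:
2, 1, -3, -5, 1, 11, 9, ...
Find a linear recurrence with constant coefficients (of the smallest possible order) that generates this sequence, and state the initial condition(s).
Look for the lowest-order linear relation among consecutive terms.
Observation: t(n) - 1·t(n-1) - (-2)·t(n-2) = 0 holds for the shown terms, and no order-1 relation t(n) = α·t(n-1) + β fits.
Check at n=3: 1·-3 + (-2)·1 = -5. ✓

t(n) = t(n-1) - 2t(n-2), t(0) = 2, t(1) = 1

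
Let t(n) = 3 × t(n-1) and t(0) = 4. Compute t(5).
Computing step by step:
t(0) = 4
t(1) = 3 × 4 = 12
t(2) = 3 × 12 = 36
t(3) = 3 × 36 = 108
t(4) = 3 × 108 = 324
t(5) = 3 × 324 = 972

972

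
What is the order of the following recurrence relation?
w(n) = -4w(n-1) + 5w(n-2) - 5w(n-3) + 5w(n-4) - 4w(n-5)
The order is the largest lag k for which w(n-k) appears. Here the deepest term is w(n-5), so the order is 5.

Order 5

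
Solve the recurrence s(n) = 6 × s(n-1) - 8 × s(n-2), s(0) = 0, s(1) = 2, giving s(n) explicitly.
Recurrence: s(n) = 6 × s(n-1) - 8 × s(n-2), initial: s(0) = 0, s(1) = 2.
Characteristic equation: r² - 6r + 8 = 0, which factors as (r - 4)(r - 2) = 0, so r = 4, 2. General solution s(n) = A·4ⁿ + B·2ⁿ. From s(0) = 0: A + B = 0. From s(1) = 2: 4A + 2B = 2. Solving gives A = 1, B = -1.

s(n) = 4ⁿ - 2ⁿ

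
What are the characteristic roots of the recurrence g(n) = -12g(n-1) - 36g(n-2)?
Substitute g(n) = rⁿ and divide through by rⁿ⁻²: r² + 12r + 36 = 0
Factor: (r + 6)² = 0, so r = -6 (double root).
General solution: g(n) = (A + Bn)·(-6)ⁿ

Characteristic: r² + 12r + 36 = 0, Roots: r = -6 (double root)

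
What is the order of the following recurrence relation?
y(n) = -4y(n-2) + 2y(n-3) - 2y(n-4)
The order is the largest lag k for which y(n-k) appears. Here the deepest term is y(n-4), so the order is 4.

Order 4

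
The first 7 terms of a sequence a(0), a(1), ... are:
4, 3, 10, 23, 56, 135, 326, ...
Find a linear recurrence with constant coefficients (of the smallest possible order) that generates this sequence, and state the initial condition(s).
Look for the lowest-order linear relation among consecutive terms.
Observation: a(n) - 2·a(n-1) - (1)·a(n-2) = 0 holds for the shown terms, and no order-1 relation a(n) = α·a(n-1) + β fits.
Check at n=3: 2·10 + (1)·3 = 23. ✓

a(n) = 2a(n-1) + a(n-2), a(0) = 4, a(1) = 3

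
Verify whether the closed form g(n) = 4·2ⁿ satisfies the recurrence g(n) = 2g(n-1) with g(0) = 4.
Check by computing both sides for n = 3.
From the recurrence with g(0) = 4:
  g(0) = 4, g(1) = 8, g(2) = 16, g(3) = 32
  so the recurrence gives g(3) = 32.
From the proposed closed form g(n) = 4·2ⁿ:
  g(3) = 32.
Both sides give 32 at n = 3, and the initial condition(s) match, so the closed form is consistent.

Yes, the closed form is correct.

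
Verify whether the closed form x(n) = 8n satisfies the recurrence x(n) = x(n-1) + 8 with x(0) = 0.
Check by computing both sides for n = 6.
From the recurrence with x(0) = 0:
  x(0) = 0, x(1) = 8, x(2) = 16, x(3) = 24, x(4) = 32, x(5) = 40, x(6) = 48
  so the recurrence gives x(6) = 48.
From the proposed closed form x(n) = 8n:
  x(6) = 48.
Both sides give 48 at n = 6, and the initial condition(s) match, so the closed form is consistent.

Yes, the closed form is correct.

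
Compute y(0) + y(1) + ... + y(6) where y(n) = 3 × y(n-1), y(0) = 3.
Computing the sequence terms: 3, 9, 27, 81, 243, 729, 2187
Adding these values together:

3279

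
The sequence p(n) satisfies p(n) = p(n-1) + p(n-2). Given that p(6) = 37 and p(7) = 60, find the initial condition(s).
Work backwards using p(k) = p(k+2) - p(k+1):
p(5) = p(7) - p(6) = 60 - 37 = 23
p(4) = p(6) - p(5) = 37 - 23 = 14
p(3) = p(5) - p(4) = 23 - 14 = 9
p(2) = p(4) - p(3) = 14 - 9 = 5
p(1) = p(3) - p(2) = 9 - 5 = 4
p(0) = p(2) - p(1) = 5 - 4 = 1

p(0) = 1, p(1) = 4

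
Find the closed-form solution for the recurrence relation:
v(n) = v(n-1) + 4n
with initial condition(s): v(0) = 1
Recurrence: v(n) = v(n-1) + 4n, initial: v(0) = 1.
Telescoping: v(n) = v(0) + 4·Σᵢ₌₁ⁿ i = 1 + 4·n(n+1)/2.

v(n) = 4·n(n+1)/2 + 1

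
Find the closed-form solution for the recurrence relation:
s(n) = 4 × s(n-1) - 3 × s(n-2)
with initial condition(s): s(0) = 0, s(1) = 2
Recurrence: s(n) = 4 × s(n-1) - 3 × s(n-2), initial: s(0) = 0, s(1) = 2.
Characteristic equation: r² - 4r + 3 = 0, which factors as (r - 3)(r - 1) = 0, so r = 3, 1. General solution s(n) = A·3ⁿ + B·1ⁿ. From s(0) = 0: A + B = 0. From s(1) = 2: 3A + 1B = 2. Solving gives A = 1, B = -1.

s(n) = 3ⁿ - 1ⁿ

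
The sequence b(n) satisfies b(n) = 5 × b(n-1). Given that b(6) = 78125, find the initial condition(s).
In general b(n) = 5ⁿ · b(0). At n = 6: b(0) = b(6) / 5^6 = 78125 / 15625 = 5.

b(0) = 5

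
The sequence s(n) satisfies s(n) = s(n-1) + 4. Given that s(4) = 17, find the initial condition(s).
s(4) = s(0) + 4·4, so s(0) = 17 - 16 = 1.

s(0) = 1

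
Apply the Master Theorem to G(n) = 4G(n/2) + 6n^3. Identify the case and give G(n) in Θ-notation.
Master Theorem template: G(n) = a·G(n/b) + f(n).
Here: a=4, b=2, f(n)=6n^3
Compute log_b(a) = log_2(4) = 2.
f(n) = 6n^3 = Ω(n^(2+ε)) with ε = 1, and the regularity condition holds (a·f(n/b) = (a/b^3)·f(n) with a/b^3 = 2^-1 < 1). Case 3: G(n) = Θ(f(n)) = Θ(n^3).

Case 3: G(n) = Θ(n^3)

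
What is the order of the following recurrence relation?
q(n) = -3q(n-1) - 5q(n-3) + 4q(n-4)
The order is the largest lag k for which q(n-k) appears. Here the deepest term is q(n-4), so the order is 4.

Order 4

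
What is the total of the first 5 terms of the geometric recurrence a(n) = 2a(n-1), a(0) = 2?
Computing the sequence terms: 2, 4, 8, 16, 32
Adding these values together:

62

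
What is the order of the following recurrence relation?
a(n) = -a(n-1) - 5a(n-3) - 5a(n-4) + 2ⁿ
The order is the largest lag k for which a(n-k) appears. Here the deepest term is a(n-4) (the 2ⁿ term is non-homogeneous and does not affect the order), so the order is 4.

Order 4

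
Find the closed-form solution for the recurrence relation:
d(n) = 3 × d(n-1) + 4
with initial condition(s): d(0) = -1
Recurrence: d(n) = 3 × d(n-1) + 4, initial: d(0) = -1.
Try d(n) = A·3ⁿ + C. Substituting: A·3ⁿ + C = 3(A·3ⁿ⁻¹ + C) + 4 = A·3ⁿ + 3C + 4, so C = 3C + 4, giving C = -2. Then d(0) = A - 2 = -1 gives A = 1.

d(n) = 3ⁿ - 2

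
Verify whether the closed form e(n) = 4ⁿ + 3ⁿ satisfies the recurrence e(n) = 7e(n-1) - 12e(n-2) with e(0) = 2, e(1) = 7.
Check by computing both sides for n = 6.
From the recurrence with e(0) = 2, e(1) = 7:
  e(0) = 2, e(1) = 7, e(2) = 25, e(3) = 91, e(4) = 337, e(5) = 1267, e(6) = 4825
  so the recurrence gives e(6) = 4825.
From the proposed closed form e(n) = 4ⁿ + 3ⁿ:
  e(6) = 4825.
Both sides give 4825 at n = 6, and the initial condition(s) match, so the closed form is consistent.

Yes, the closed form is correct.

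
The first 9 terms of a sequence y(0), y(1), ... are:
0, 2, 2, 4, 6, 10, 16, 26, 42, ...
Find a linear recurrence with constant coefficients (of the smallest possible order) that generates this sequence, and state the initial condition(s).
Look for the lowest-order linear relation among consecutive terms.
Observation: y(n) - 1·y(n-1) - (1)·y(n-2) = 0 holds for the shown terms, and no order-1 relation y(n) = α·y(n-1) + β fits.
Check at n=3: 1·2 + (1)·2 = 4. ✓

y(n) = y(n-1) + y(n-2), y(0) = 0, y(1) = 2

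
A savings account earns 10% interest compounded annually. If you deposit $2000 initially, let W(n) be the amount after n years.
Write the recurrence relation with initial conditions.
Each year the balance grows by 10%, i.e. is multiplied by 1 + 10/100 = 1.1, so W(n) = 1.1 × W(n-1). The initial deposit gives W(0) = 2000.
Unrolling gives the closed form W(n) = 2000 × (1.1)ⁿ.

W(n) = 1.1 × W(n-1), W(0) = 2000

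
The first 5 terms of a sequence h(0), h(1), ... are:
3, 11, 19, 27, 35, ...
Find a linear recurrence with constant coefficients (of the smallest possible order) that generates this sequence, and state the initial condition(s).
Look for the lowest-order linear relation among consecutive terms.
Observation: consecutive differences are constant (= 8).
Check at n=2: 1·11 + 8 = 19. ✓

h(n) = h(n-1) + 8, h(0) = 3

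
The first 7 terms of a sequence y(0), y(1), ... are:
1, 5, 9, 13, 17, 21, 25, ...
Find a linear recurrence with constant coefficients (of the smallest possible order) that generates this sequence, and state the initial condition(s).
Look for the lowest-order linear relation among consecutive terms.
Observation: consecutive differences are constant (= 4).
Check at n=2: 1·5 + 4 = 9. ✓

y(n) = y(n-1) + 4, y(0) = 1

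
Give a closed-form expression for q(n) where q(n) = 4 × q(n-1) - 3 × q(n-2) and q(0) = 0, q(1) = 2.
Recurrence: q(n) = 4 × q(n-1) - 3 × q(n-2), initial: q(0) = 0, q(1) = 2.
Characteristic equation: r² - 4r + 3 = 0, which factors as (r - 3)(r - 1) = 0, so r = 3, 1. General solution q(n) = A·3ⁿ + B·1ⁿ. From q(0) = 0: A + B = 0. From q(1) = 2: 3A + 1B = 2. Solving gives A = 1, B = -1.

q(n) = 3ⁿ - 1ⁿ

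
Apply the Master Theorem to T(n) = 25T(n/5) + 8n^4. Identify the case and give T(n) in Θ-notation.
Master Theorem template: T(n) = a·T(n/b) + f(n).
Here: a=25, b=5, f(n)=8n^4
Compute log_b(a) = log_5(25) = 2.
f(n) = 8n^4 = Ω(n^(2+ε)) with ε = 2, and the regularity condition holds (a·f(n/b) = (a/b^4)·f(n) with a/b^4 = 5^-2 < 1). Case 3: T(n) = Θ(f(n)) = Θ(n^4).

Case 3: T(n) = Θ(n^4)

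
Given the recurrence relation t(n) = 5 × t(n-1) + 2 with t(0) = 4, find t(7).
Computing step by step:
t(0) = 4
t(1) = 5 × 4 + 2 = 22
t(2) = 5 × 22 + 2 = 112
t(3) = 5 × 112 + 2 = 562
t(4) = 5 × 562 + 2 = 2812
t(5) = 5 × 2812 + 2 = 14062
t(6) = 5 × 14062 + 2 = 70312
t(7) = 5 × 70312 + 2 = 351562

351562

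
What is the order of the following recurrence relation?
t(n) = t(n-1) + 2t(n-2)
The order is the largest lag k for which t(n-k) appears. Here the deepest term is t(n-2), so the order is 2.

Order 2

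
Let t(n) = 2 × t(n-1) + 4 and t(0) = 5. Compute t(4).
Computing step by step:
t(0) = 5
t(1) = 2 × 5 + 4 = 14
t(2) = 2 × 14 + 4 = 32
t(3) = 2 × 32 + 4 = 68
t(4) = 2 × 68 + 4 = 140

140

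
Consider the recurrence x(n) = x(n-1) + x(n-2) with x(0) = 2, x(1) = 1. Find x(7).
Computing the sequence terms:
2, 1, 3, 4, 7, 11, 18, 29

29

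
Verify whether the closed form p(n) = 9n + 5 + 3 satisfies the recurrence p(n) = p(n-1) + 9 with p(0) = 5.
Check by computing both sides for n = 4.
From the recurrence with p(0) = 5:
  p(0) = 5, p(1) = 14, p(2) = 23, p(3) = 32, p(4) = 41
  so the recurrence gives p(4) = 41.
From the proposed closed form p(n) = 9n + 5 + 3:
  p(4) = 44.
The recurrence gives 41 but the closed form gives 44, so the closed form does not satisfy the recurrence.

No, the closed form is incorrect.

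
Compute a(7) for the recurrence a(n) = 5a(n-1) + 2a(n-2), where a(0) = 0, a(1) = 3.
Computing the sequence terms:
0, 3, 15, 81, 435, 2337, 12555, 67449

67449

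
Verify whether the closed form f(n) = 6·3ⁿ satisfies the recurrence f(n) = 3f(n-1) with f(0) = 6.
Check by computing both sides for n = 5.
From the recurrence with f(0) = 6:
  f(0) = 6, f(1) = 18, f(2) = 54, f(3) = 162, f(4) = 486, f(5) = 1458
  so the recurrence gives f(5) = 1458.
From the proposed closed form f(n) = 6·3ⁿ:
  f(5) = 1458.
Both sides give 1458 at n = 5, and the initial condition(s) match, so the closed form is consistent.

Yes, the closed form is correct.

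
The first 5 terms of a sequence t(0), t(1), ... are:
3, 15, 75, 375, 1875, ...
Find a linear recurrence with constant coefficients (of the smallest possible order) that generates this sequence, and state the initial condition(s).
Look for the lowest-order linear relation among consecutive terms.
Observation: each term is 5× the previous.
Check at n=2: 5·15 = 75. ✓

t(n) = 5 × t(n-1), t(0) = 3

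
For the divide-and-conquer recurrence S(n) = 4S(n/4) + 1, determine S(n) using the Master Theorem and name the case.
Master Theorem template: S(n) = a·S(n/b) + f(n).
Here: a=4, b=4, f(n)=1
Compute log_b(a) = log_4(4) = 1.
f(n) = 1 = O(n^(1-ε)) with ε = 1. Case 1: S(n) = Θ(n^log_b(a)) = Θ(n).

Case 1: S(n) = Θ(n)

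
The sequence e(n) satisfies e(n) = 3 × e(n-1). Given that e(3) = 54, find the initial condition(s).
In general e(n) = 3ⁿ · e(0). At n = 3: e(0) = e(3) / 3^3 = 54 / 27 = 2.

e(0) = 2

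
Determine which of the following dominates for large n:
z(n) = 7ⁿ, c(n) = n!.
Comparing growth rates:
Growth-rate hierarchy: log n ≺ any polynomial ≺ any exponential cⁿ (c>1) ≺ n! ≺ nⁿ.
factorial dominates exponential base 7 asymptotically.

c(n) grows faster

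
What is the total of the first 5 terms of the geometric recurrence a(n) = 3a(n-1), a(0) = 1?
Computing the sequence terms: 1, 3, 9, 27, 81
Adding these values together:

121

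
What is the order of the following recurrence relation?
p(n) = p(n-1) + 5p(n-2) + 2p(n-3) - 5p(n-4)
The order is the largest lag k for which p(n-k) appears. Here the deepest term is p(n-4), so the order is 4.

Order 4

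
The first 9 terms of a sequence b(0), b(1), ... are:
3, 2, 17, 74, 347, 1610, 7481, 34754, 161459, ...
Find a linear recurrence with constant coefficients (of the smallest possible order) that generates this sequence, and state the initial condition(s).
Look for the lowest-order linear relation among consecutive terms.
Observation: b(n) - 4·b(n-1) - (3)·b(n-2) = 0 holds for the shown terms, and no order-1 relation b(n) = α·b(n-1) + β fits.
Check at n=3: 4·17 + (3)·2 = 74. ✓

b(n) = 4b(n-1) + 3b(n-2), b(0) = 3, b(1) = 2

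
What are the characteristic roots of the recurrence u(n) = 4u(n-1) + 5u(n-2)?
Substitute u(n) = rⁿ and divide through by rⁿ⁻²: r² - 4r - 5 = 0
Factor: (r - 5)(r + 1) = 0, so r = 5, -1.
General solution: u(n) = A·5ⁿ + B·(-1)ⁿ

Characteristic: r² - 4r - 5 = 0, Roots: r = 5, -1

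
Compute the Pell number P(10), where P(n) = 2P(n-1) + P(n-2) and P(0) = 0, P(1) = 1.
Computing the sequence terms:
0, 1, 2, 5, 12, 29, 70, 169, 408, 985, 2378

2378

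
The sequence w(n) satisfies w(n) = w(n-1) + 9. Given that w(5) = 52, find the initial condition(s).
w(5) = w(0) + 5·9, so w(0) = 52 - 45 = 7.

w(0) = 7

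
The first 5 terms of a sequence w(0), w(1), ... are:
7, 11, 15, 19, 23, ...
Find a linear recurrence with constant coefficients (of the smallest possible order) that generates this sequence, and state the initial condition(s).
Look for the lowest-order linear relation among consecutive terms.
Observation: consecutive differences are constant (= 4).
Check at n=2: 1·11 + 4 = 15. ✓

w(n) = w(n-1) + 4, w(0) = 7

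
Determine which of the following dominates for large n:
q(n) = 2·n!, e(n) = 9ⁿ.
Comparing growth rates:
Growth-rate hierarchy: log n ≺ any polynomial ≺ any exponential cⁿ (c>1) ≺ n! ≺ nⁿ.
factorial dominates exponential base 9 asymptotically.

q(n) grows faster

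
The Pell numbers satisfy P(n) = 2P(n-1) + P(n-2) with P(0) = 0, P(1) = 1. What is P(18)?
Computing the sequence terms:
0, 1, 2, 5, 12, 29, 70, 169, 408, 985, 2378, 5741, 13860, 33461, 80782, 195025, 470832, 1136689, 2744210

2744210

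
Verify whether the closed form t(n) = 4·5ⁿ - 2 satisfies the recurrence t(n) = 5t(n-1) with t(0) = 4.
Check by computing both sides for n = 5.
From the recurrence with t(0) = 4:
  t(0) = 4, t(1) = 20, t(2) = 100, t(3) = 500, t(4) = 2500, t(5) = 12500
  so the recurrence gives t(5) = 12500.
From the proposed closed form t(n) = 4·5ⁿ - 2:
  t(5) = 12498.
The recurrence gives 12500 but the closed form gives 12498, so the closed form does not satisfy the recurrence.

No, the closed form is incorrect.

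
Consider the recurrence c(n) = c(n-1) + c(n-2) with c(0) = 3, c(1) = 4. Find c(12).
Computing the sequence terms:
3, 4, 7, 11, 18, 29, 47, 76, 123, 199, 322, 521, 843

843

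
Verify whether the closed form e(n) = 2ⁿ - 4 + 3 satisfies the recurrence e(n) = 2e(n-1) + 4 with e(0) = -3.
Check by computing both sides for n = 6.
From the recurrence with e(0) = -3:
  e(0) = -3, e(1) = -2, e(2) = 0, e(3) = 4, e(4) = 12, e(5) = 28, e(6) = 60
  so the recurrence gives e(6) = 60.
From the proposed closed form e(n) = 2ⁿ - 4 + 3:
  e(6) = 63.
The recurrence gives 60 but the closed form gives 63, so the closed form does not satisfy the recurrence.

No, the closed form is incorrect.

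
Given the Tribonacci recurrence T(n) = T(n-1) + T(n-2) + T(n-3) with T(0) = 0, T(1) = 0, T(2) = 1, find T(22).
Computing the sequence terms:
0, 0, 1, 1, 2, 4, 7, 13, 24, 44, 81, 149, 274, 504, 927, 1705, 3136, 5768, 10609, 19513, 35890, 66012, 121415

121415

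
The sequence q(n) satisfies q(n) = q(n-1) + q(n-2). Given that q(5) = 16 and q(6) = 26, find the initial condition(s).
Work backwards using q(k) = q(k+2) - q(k+1):
q(4) = q(6) - q(5) = 26 - 16 = 10
q(3) = q(5) - q(4) = 16 - 10 = 6
q(2) = q(4) - q(3) = 10 - 6 = 4
q(1) = q(3) - q(2) = 6 - 4 = 2
q(0) = q(2) - q(1) = 4 - 2 = 2

q(0) = 2, q(1) = 2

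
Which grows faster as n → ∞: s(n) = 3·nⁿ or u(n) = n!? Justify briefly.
Comparing growth rates:
Growth-rate hierarchy: log n ≺ any polynomial ≺ any exponential cⁿ (c>1) ≺ n! ≺ nⁿ.
super-exponential nⁿ dominates factorial asymptotically.

s(n) grows faster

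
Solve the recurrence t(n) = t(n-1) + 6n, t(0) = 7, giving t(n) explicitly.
Recurrence: t(n) = t(n-1) + 6n, initial: t(0) = 7.
Telescoping: t(n) = t(0) + 6·Σᵢ₌₁ⁿ i = 7 + 6·n(n+1)/2.

t(n) = 6·n(n+1)/2 + 7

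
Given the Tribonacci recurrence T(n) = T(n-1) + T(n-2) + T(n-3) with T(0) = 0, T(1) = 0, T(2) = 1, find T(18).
Computing the sequence terms:
0, 0, 1, 1, 2, 4, 7, 13, 24, 44, 81, 149, 274, 504, 927, 1705, 3136, 5768, 10609

10609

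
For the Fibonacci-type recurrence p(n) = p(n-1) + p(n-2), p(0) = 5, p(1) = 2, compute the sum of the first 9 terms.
Computing the sequence terms: 5, 2, 7, 9, 16, 25, 41, 66, 107
Adding these values together:

278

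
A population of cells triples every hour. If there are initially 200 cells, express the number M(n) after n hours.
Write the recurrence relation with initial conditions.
Each hour multiplies the count by 3, so the count after n hours depends only on the count after n-1 hours: M(n) = 3 × M(n-1). The starting count gives M(0) = 200.
Unrolling n times gives the closed form M(n) = 200 × 3ⁿ.

M(n) = 3 × M(n-1), M(0) = 200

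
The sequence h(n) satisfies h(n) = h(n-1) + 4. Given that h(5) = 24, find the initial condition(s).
h(5) = h(0) + 5·4, so h(0) = 24 - 20 = 4.

h(0) = 4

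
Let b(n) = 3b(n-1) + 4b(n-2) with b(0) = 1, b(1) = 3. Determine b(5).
Computing the sequence terms:
1, 3, 13, 51, 205, 819

819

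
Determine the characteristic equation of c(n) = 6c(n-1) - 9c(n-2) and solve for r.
Substitute c(n) = rⁿ and divide through by rⁿ⁻²: r² - 6r + 9 = 0
Factor: (r - 3)² = 0, so r = 3 (double root).
General solution: c(n) = (A + Bn)·3ⁿ

Characteristic: r² - 6r + 9 = 0, Roots: r = 3 (double root)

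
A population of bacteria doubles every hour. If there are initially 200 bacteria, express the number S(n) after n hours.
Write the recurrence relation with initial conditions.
Each hour multiplies the count by 2, so the count after n hours depends only on the count after n-1 hours: S(n) = 2 × S(n-1). The starting count gives S(0) = 200.
Unrolling n times gives the closed form S(n) = 200 × 2ⁿ.

S(n) = 2 × S(n-1), S(0) = 200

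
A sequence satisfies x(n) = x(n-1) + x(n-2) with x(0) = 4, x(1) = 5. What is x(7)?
Computing the sequence terms:
4, 5, 9, 14, 23, 37, 60, 97

97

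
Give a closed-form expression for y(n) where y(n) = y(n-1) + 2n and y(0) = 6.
Recurrence: y(n) = y(n-1) + 2n, initial: y(0) = 6.
Telescoping: y(n) = y(0) + 2·Σᵢ₌₁ⁿ i = 6 + 2·n(n+1)/2.

y(n) = 2·n(n+1)/2 + 6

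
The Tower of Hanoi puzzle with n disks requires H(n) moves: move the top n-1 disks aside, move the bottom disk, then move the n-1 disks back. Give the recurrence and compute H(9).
Moving n disks = move the top n-1 disks aside (H(n-1) moves) + move the largest disk (1 move) + move the n-1 disks back on top (H(n-1) moves), so H(n) = 2H(n-1) + 1, with H(1) = 1 (a single disk takes one move).
First terms: 1, 3, 7, 15, 31, 63, … — each is one less than a power of 2. Indeed H(n) + 1 = 2(H(n-1) + 1) with H(1) + 1 = 2, so H(n) + 1 = 2ⁿ and H(n) = 2ⁿ - 1.
Hence H(9) = 2^9 - 1 = 512 - 1 = 511.

H(n) = 2H(n-1) + 1, H(1) = 1; H(9) = 511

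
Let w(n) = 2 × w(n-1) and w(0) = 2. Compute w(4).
Computing step by step:
w(0) = 2
w(1) = 2 × 2 = 4
w(2) = 2 × 4 = 8
w(3) = 2 × 8 = 16
w(4) = 2 × 16 = 32

32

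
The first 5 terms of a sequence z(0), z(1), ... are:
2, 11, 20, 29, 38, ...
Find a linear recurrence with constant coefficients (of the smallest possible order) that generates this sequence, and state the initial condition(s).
Look for the lowest-order linear relation among consecutive terms.
Observation: consecutive differences are constant (= 9).
Check at n=2: 1·11 + 9 = 20. ✓

z(n) = z(n-1) + 9, z(0) = 2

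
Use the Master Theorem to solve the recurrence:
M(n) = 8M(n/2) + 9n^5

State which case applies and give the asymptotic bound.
Master Theorem template: M(n) = a·M(n/b) + f(n).
Here: a=8, b=2, f(n)=9n^5
Compute log_b(a) = log_2(8) = 3.
f(n) = 9n^5 = Ω(n^(3+ε)) with ε = 2, and the regularity condition holds (a·f(n/b) = (a/b^5)·f(n) with a/b^5 = 2^-2 < 1). Case 3: M(n) = Θ(f(n)) = Θ(n^5).

Case 3: M(n) = Θ(n^5)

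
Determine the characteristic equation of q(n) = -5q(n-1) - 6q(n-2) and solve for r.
Substitute q(n) = rⁿ and divide through by rⁿ⁻²: r² + 5r + 6 = 0
Factor: (r + 3)(r + 2) = 0, so r = -3, -2.
General solution: q(n) = A·(-3)ⁿ + B·(-2)ⁿ

Characteristic: r² + 5r + 6 = 0, Roots: r = -3, -2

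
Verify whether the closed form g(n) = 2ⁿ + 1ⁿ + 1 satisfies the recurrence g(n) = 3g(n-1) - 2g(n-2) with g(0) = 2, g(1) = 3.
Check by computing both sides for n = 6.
From the recurrence with g(0) = 2, g(1) = 3:
  g(0) = 2, g(1) = 3, g(2) = 5, g(3) = 9, g(4) = 17, g(5) = 33, g(6) = 65
  so the recurrence gives g(6) = 65.
From the proposed closed form g(n) = 2ⁿ + 1ⁿ + 1:
  g(6) = 66.
The recurrence gives 65 but the closed form gives 66, so the closed form does not satisfy the recurrence.

No, the closed form is incorrect.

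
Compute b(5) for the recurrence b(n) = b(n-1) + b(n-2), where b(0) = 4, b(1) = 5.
Computing the sequence terms:
4, 5, 9, 14, 23, 37

37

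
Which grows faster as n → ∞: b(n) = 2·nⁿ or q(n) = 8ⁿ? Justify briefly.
Comparing growth rates:
Growth-rate hierarchy: log n ≺ any polynomial ≺ any exponential cⁿ (c>1) ≺ n! ≺ nⁿ.
super-exponential nⁿ dominates exponential base 8 asymptotically.

b(n) grows faster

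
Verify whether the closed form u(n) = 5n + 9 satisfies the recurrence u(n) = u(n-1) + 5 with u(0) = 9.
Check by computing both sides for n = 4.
From the recurrence with u(0) = 9:
  u(0) = 9, u(1) = 14, u(2) = 19, u(3) = 24, u(4) = 29
  so the recurrence gives u(4) = 29.
From the proposed closed form u(n) = 5n + 9:
  u(4) = 29.
Both sides give 29 at n = 4, and the initial condition(s) match, so the closed form is consistent.

Yes, the closed form is correct.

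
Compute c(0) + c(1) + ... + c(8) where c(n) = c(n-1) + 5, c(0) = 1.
Computing the sequence terms: 1, 6, 11, 16, 21, 26, 31, 36, 41
Adding these values together:

189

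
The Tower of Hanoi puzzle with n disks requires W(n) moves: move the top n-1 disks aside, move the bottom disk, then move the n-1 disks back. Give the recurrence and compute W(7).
Moving n disks = move the top n-1 disks aside (W(n-1) moves) + move the largest disk (1 move) + move the n-1 disks back on top (W(n-1) moves), so W(n) = 2W(n-1) + 1, with W(1) = 1 (a single disk takes one move).
First terms: 1, 3, 7, 15, 31, 63, … — each is one less than a power of 2. Indeed W(n) + 1 = 2(W(n-1) + 1) with W(1) + 1 = 2, so W(n) + 1 = 2ⁿ and W(n) = 2ⁿ - 1.
Hence W(7) = 2^7 - 1 = 128 - 1 = 127.

W(n) = 2W(n-1) + 1, W(1) = 1; W(7) = 127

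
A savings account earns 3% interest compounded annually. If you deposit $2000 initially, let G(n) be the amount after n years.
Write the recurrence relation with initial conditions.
Each year the balance grows by 3%, i.e. is multiplied by 1 + 3/100 = 1.03, so G(n) = 1.03 × G(n-1). The initial deposit gives G(0) = 2000.
Unrolling gives the closed form G(n) = 2000 × (1.03)ⁿ.

G(n) = 1.03 × G(n-1), G(0) = 2000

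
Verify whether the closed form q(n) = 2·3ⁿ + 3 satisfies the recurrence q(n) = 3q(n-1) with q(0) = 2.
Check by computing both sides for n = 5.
From the recurrence with q(0) = 2:
  q(0) = 2, q(1) = 6, q(2) = 18, q(3) = 54, q(4) = 162, q(5) = 486
  so the recurrence gives q(5) = 486.
From the proposed closed form q(n) = 2·3ⁿ + 3:
  q(5) = 489.
The recurrence gives 486 but the closed form gives 489, so the closed form does not satisfy the recurrence.

No, the closed form is incorrect.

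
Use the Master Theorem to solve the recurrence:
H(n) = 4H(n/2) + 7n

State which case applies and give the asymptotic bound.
Master Theorem template: H(n) = a·H(n/b) + f(n).
Here: a=4, b=2, f(n)=7n
Compute log_b(a) = log_2(4) = 2.
f(n) = 7n = O(n^(2-ε)) with ε = 1. Case 1: H(n) = Θ(n^log_b(a)) = Θ(n^2).

Case 1: H(n) = Θ(n^2)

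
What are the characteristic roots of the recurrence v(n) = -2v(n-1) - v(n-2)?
Substitute v(n) = rⁿ and divide through by rⁿ⁻²: r² + 2r + 1 = 0
Factor: (r + 1)² = 0, so r = -1 (double root).
General solution: v(n) = (A + Bn)·(-1)ⁿ

Characteristic: r² + 2r + 1 = 0, Roots: r = -1 (double root)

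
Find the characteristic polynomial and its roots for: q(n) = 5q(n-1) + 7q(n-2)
Substitute q(n) = rⁿ and divide through by rⁿ⁻²: r² - 5r - 7 = 0
Discriminant: 5² + 4·7 = 53, not a perfect square, so by the quadratic formula r = (5 ± √53)/2.
General solution: q(n) = A·r₁ⁿ + B·r₂ⁿ where r₁,r₂ = (5 ± √53)/2

Characteristic: r² - 5r - 7 = 0, Roots: r = (5 ± √53)/2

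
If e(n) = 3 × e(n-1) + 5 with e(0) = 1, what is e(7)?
Computing step by step:
e(0) = 1
e(1) = 3 × 1 + 5 = 8
e(2) = 3 × 8 + 5 = 29
e(3) = 3 × 29 + 5 = 92
e(4) = 3 × 92 + 5 = 281
e(5) = 3 × 281 + 5 = 848
e(6) = 3 × 848 + 5 = 2549
e(7) = 3 × 2549 + 5 = 7652

7652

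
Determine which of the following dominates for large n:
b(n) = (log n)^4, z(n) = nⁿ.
Comparing growth rates:
Growth-rate hierarchy: log n ≺ any polynomial ≺ any exponential cⁿ (c>1) ≺ n! ≺ nⁿ.
super-exponential nⁿ dominates polylogarithmic (log n)^4 asymptotically.

z(n) grows faster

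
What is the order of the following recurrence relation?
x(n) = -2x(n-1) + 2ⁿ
The order is the largest lag k for which x(n-k) appears. Here the deepest term is x(n-1) (the 2ⁿ term is non-homogeneous and does not affect the order), so the order is 1.

Order 1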